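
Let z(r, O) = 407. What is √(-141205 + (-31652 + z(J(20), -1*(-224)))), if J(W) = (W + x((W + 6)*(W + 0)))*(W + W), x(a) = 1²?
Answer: 5*I*√6898 ≈ 415.27*I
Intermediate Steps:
x(a) = 1
J(W) = 2*W*(1 + W) (J(W) = (W + 1)*(W + W) = (1 + W)*(2*W) = 2*W*(1 + W))
√(-141205 + (-31652 + z(J(20), -1*(-224)))) = √(-141205 + (-31652 + 407)) = √(-141205 - 31245) = √(-172450) = 5*I*√6898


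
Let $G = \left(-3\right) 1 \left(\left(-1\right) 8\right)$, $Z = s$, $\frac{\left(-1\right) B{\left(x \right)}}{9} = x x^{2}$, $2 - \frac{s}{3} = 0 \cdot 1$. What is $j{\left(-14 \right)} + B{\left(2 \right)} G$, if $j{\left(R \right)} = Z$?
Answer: $-1722$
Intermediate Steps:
$s = 6$ ($s = 6 - 3 \cdot 0 \cdot 1 = 6 - 0 = 6 + 0 = 6$)
$B{\left(x \right)} = - 9 x^{3}$ ($B{\left(x \right)} = - 9 x x^{2} = - 9 x^{3}$)
$Z = 6$
$G = 24$ ($G = \left(-3\right) \left(-8\right) = 24$)
$j{\left(R \right)} = 6$
$j{\left(-14 \right)} + B{\left(2 \right)} G = 6 + - 9 \cdot 2^{3} \cdot 24 = 6 + \left(-9\right) 8 \cdot 24 = 6 - 1728 = -1722$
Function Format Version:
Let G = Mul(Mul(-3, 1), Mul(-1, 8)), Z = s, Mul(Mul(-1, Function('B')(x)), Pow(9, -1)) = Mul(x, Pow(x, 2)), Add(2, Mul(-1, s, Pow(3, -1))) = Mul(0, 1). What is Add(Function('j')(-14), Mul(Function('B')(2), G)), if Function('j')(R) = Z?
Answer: -1722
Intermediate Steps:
s = 6 (s = Add(6, Mul(-3, Mul(0, 1))) = Add(6, Mul(-3, 0)) = Add(6, 0) = 6)
Function('B')(x) = Mul(-9, Pow(x, 3)) (Function('B')(x) = Mul(-9, Mul(x, Pow(x, 2))) = Mul(-9, Pow(x, 3)))
Z = 6
G = 24 (G = Mul(-3, -8) = 24)
Function('j')(R) = 6
Add(Function('j')(-14), Mul(Function('B')(2), G)) = Add(6, Mul(Mul(-9, Pow(2, 3)), 24)) = Add(6, Mul(Mul(-9, 8), 24)) = Add(6, Mul(-72, 24)) = Add(6, -1728) = -1722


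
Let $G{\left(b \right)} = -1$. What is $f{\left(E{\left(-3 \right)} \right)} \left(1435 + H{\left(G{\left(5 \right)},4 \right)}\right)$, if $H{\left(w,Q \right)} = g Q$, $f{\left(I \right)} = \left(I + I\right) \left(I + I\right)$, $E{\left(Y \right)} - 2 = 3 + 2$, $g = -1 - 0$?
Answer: $280476$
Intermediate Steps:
$g = -1$ ($g = -1 + 0 = -1$)
$E{\left(Y \right)} = 7$ ($E{\left(Y \right)} = 2 + \left(3 + 2\right) = 2 + 5 = 7$)
$f{\left(I \right)} = 4 I^{2}$ ($f{\left(I \right)} = 2 I 2 I = 4 I^{2}$)
$H{\left(w,Q \right)} = - Q$
$f{\left(E{\left(-3 \right)} \right)} \left(1435 + H{\left(G{\left(5 \right)},4 \right)}\right) = 4 \cdot 7^{2} \left(1435 - 4\right) = 4 \cdot 49 \left(1435 - 4\right) = 196 \cdot 1431 = 280476$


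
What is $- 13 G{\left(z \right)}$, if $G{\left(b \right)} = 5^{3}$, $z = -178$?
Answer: $-1625$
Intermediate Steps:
$G{\left(b \right)} = 125$
$- 13 G{\left(z \right)} = \left(-13\right) 125 = -1625$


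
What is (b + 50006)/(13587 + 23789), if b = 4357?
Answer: 54363/37376 ≈ 1.4545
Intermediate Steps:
(b + 50006)/(13587 + 23789) = (4357 + 50006)/(13587 + 23789) = 54363/37376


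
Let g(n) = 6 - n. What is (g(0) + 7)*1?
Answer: 13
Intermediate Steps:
(g(0) + 7)*1 = ((6 - 1*0) + 7)*1 = ((6 + 0) + 7)*1 = (6 + 7)*1 = 13*1 = 13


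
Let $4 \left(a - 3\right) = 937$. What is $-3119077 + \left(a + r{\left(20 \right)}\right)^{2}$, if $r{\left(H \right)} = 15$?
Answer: $- \frac{48887151}{16} \approx -3.0554 \cdot 10^{6}$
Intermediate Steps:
$a = \frac{949}{4}$ ($a = 3 + \frac{1}{4} \cdot 937 = 3 + \frac{937}{4} = \frac{949}{4} \approx 237.25$)
$-3119077 + \left(a + r{\left(20 \right)}\right)^{2} = -3119077 + \left(\frac{949}{4} + 15\right)^{2} = -3119077 + \left(\frac{1009}{4}\right)^{2} = -3119077 + \frac{1018081}{16} = - \frac{48887151}{16}$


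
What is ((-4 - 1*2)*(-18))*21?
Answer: 2268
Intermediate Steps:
((-4 - 1*2)*(-18))*21 = ((-4 - 2)*(-18))*21 = -6*(-18)*21 = 108*21 = 2268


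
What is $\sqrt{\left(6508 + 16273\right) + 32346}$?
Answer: $\sqrt{55127} \approx 234.79$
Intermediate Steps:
$\sqrt{\left(6508 + 16273\right) + 32346} = \sqrt{22781 + 32346} = \sqrt{55127}$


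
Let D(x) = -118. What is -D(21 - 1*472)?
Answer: 118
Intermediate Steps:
-D(21 - 1*472) = -1*(-118) = 118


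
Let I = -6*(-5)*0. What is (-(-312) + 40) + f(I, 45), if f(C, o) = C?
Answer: 352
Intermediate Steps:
I = 0 (I = 30*0 = 0)
(-(-312) + 40) + f(I, 45) = (-(-312) + 40) + 0 = (-24*(-13) + 40) + 0 = (312 + 40) + 0 = 352 + 0 = 352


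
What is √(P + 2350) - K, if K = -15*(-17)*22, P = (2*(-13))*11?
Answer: -5610 + 4*√129 ≈ -5564.6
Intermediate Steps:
P = -286 (P = -26*11 = -286)
K = 5610 (K = 255*22 = 5610)
√(P + 2350) - K = √(-286 + 2350) - 1*5610 = √2064 - 5610 = 4*√129 - 5610 = -5610 + 4*√129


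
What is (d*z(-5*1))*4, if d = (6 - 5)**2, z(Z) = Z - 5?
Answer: -40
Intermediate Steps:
z(Z) = -5 + Z
d = 1 (d = 1**2 = 1)
(d*z(-5*1))*4 = (1*(-5 - 5*1))*4 = (1*(-5 - 5))*4 = (1*(-10))*4 = -10*4 = -40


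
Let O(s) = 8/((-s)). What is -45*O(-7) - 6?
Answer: -402/7 ≈ -57.429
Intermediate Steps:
O(s) = -8/s (O(s) = 8*(-1/s) = -8/s)
-45*O(-7) - 6 = -(-360)/(-7) - 6 = -(-360)*(-1)/7 - 6 = -45*8/7 - 6 = -360/7 - 6 = -402/7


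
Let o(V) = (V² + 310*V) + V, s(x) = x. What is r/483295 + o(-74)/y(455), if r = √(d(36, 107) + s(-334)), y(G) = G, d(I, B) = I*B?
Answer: -17538/455 + √3518/483295 ≈ -38.545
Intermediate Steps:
d(I, B) = B*I
o(V) = V² + 311*V
r = √3518 (r = √(107*36 - 334) = √(3852 - 334) = √3518 ≈ 59.313)
r/483295 + o(-74)/y(455) = √3518/483295 - 74*(311 - 74)/455 = √3518*(1/483295) - 74*237*(1/455) = √3518/483295 - 17538*1/455 = √3518/483295 - 17538/455 = -17538/455 + √3518/483295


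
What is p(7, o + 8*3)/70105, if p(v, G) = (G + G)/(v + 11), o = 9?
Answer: 11/210315 ≈ 5.2302e-5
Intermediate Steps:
p(v, G) = 2*G/(11 + v) (p(v, G) = (2*G)/(11 + v) = 2*G/(11 + v))
p(7, o + 8*3)/70105 = (2*(9 + 8*3)/(11 + 7))/70105 = (2*(9 + 24)/18)*(1/70105) = (2*33*(1/18))*(1/70105) = (11/3)*(1/70105) = 11/210315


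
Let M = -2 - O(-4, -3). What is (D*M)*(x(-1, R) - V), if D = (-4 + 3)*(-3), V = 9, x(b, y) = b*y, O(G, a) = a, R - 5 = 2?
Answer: -48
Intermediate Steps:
R = 7 (R = 5 + 2 = 7)
M = 1 (M = -2 - 1*(-3) = -2 + 3 = 1)
D = 3 (D = -1*(-3) = 3)
(D*M)*(x(-1, R) - V) = (3*1)*(-1*7 - 1*9) = 3*(-7 - 9) = 3*(-16) = -48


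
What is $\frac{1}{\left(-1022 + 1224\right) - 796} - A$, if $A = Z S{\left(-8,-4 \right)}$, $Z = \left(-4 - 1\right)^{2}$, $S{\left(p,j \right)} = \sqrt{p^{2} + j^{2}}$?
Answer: $- \frac{1}{594} - 100 \sqrt{5} \approx -223.61$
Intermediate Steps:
$S{\left(p,j \right)} = \sqrt{j^{2} + p^{2}}$
$Z = 25$ ($Z = \left(-5\right)^{2} = 25$)
$A = 100 \sqrt{5}$ ($A = 25 \sqrt{\left(-4\right)^{2} + \left(-8\right)^{2}} = 25 \sqrt{16 + 64} = 25 \sqrt{80} = 25 \cdot 4 \sqrt{5} = 100 \sqrt{5} \approx 223.61$)
$\frac{1}{\left(-1022 + 1224\right) - 796} - A = \frac{1}{\left(-1022 + 1224\right) - 796} - 100 \sqrt{5} = \frac{1}{202 - 796} - 100 \sqrt{5} = \frac{1}{-594} - 100 \sqrt{5} = - \frac{1}{594} - 100 \sqrt{5}$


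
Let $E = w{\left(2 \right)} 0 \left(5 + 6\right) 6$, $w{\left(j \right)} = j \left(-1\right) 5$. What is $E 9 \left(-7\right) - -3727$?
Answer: $3727$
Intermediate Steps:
$w{\left(j \right)} = - 5 j$ ($w{\left(j \right)} = - j 5 = - 5 j$)
$E = 0$ ($E = \left(-5\right) 2 \cdot 0 \left(5 + 6\right) 6 = - 10 \cdot 0 \cdot 11 \cdot 6 = \left(-10\right) 0 \cdot 6 = 0 \cdot 6 = 0$)
$E 9 \left(-7\right) - -3727 = 0 \cdot 9 \left(-7\right) - -3727 = 0 \left(-7\right) + 3727 = 0 + 3727 = 3727$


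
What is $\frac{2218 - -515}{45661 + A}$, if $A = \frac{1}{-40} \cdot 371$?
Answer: $\frac{109320}{1826069} \approx 0.059866$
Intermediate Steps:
$A = - \frac{371}{40}$ ($A = \left(- \frac{1}{40}\right) 371 = - \frac{371}{40} \approx -9.275$)
$\frac{2218 - -515}{45661 + A} = \frac{2218 - -515}{45661 - \frac{371}{40}} = \frac{2218 + \left(-17016 + 17531\right)}{\frac{1826069}{40}} = \left(2218 + 515\right) \frac{40}{1826069} = 2733 \cdot \frac{40}{1826069} = \frac{109320}{1826069}$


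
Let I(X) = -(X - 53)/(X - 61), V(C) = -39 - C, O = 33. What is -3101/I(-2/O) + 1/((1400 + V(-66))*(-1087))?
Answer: 9692377791984/2716061899 ≈ 3568.5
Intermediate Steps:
I(X) = -(-53 + X)/(-61 + X)
-3101/I(-2/O) + 1/((1400 + V(-66))*(-1087)) = -3101*(-61 - 2/33)/(53 - (-2)/33) + 1/((1400 + (-39 - 1*(-66)))*(-1087)) = -3101*(-61 - 2*1/33)/(53 - (-2)/33) - 1/1087/(1400 + (-39 + 66)) = -3101*(-61 - 2/33)/(53 - 1*(-2/33)) - 1/1087/(1400 + 27) = -3101*(-2015/(33*(53 + 2/33))) - 1/1087/1427 = -3101/((-33/2015*1751/33)) + (1/1427)*(-1/1087) = -3101/(-1751/2015) - 1/1551149 = -3101*(-2015/1751) - 1/1551149 = 6248515/1751 - 1/1551149 = 9692377791984/2716061899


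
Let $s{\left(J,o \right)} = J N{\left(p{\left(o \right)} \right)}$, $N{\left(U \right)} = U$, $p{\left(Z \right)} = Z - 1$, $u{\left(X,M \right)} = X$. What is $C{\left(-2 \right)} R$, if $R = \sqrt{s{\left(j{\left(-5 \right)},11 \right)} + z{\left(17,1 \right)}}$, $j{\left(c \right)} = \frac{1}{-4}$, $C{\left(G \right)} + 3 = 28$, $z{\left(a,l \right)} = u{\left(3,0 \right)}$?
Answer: $\frac{25 \sqrt{2}}{2} \approx 17.678$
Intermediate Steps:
$z{\left(a,l \right)} = 3$
$C{\left(G \right)} = 25$ ($C{\left(G \right)} = -3 + 28 = 25$)
$p{\left(Z \right)} = -1 + Z$ ($p{\left(Z \right)} = Z - 1 = -1 + Z$)
$j{\left(c \right)} = - \frac{1}{4}$
$s{\left(J,o \right)} = J \left(-1 + o\right)$
$R = \frac{\sqrt{2}}{2}$ ($R = \sqrt{- \frac{-1 + 11}{4} + 3} = \sqrt{\left(- \frac{1}{4}\right) 10 + 3} = \sqrt{- \frac{5}{2} + 3} = \sqrt{\frac{1}{2}} = \frac{\sqrt{2}}{2} \approx 0.70711$)
$C{\left(-2 \right)} R = 25 \frac{\sqrt{2}}{2} = \frac{25 \sqrt{2}}{2}$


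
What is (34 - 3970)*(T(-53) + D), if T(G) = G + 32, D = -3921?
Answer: 15515712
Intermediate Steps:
T(G) = 32 + G
(34 - 3970)*(T(-53) + D) = (34 - 3970)*((32 - 53) - 3921) = -3936*(-21 - 3921) = -3936*(-3942) = 15515712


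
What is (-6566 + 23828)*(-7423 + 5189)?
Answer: -38563308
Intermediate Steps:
(-6566 + 23828)*(-7423 + 5189) = 17262*(-2234) = -38563308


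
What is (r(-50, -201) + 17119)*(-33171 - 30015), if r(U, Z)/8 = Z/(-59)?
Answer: -63920789994/59 ≈ -1.0834e+9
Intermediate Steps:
r(U, Z) = -8*Z/59 (r(U, Z) = 8*(Z/(-59)) = 8*(Z*(-1/59)) = 8*(-Z/59) = -8*Z/59)
(r(-50, -201) + 17119)*(-33171 - 30015) = (-8/59*(-201) + 17119)*(-33171 - 30015) = (1608/59 + 17119)*(-63186) = (1011629/59)*(-63186) = -63920789994/59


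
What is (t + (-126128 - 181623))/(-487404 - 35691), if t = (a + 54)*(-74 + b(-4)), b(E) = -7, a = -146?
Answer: 300299/523095 ≈ 0.57408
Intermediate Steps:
t = 7452 (t = (-146 + 54)*(-74 - 7) = -92*(-81) = 7452)
(t + (-126128 - 181623))/(-487404 - 35691) = (7452 + (-126128 - 181623))/(-487404 - 35691) = (7452 - 307751)/(-523095) = -300299*(-1/523095) = 300299/523095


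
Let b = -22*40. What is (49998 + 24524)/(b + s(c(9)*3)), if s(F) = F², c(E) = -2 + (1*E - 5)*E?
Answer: 37261/4762 ≈ 7.8247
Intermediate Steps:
c(E) = -2 + E*(-5 + E) (c(E) = -2 + (E - 5)*E = -2 + (-5 + E)*E = -2 + E*(-5 + E))
b = -880
(49998 + 24524)/(b + s(c(9)*3)) = (49998 + 24524)/(-880 + ((-2 + 9² - 5*9)*3)²) = 74522/(-880 + ((-2 + 81 - 45)*3)²) = 74522/(-880 + (34*3)²) = 74522/(-880 + 102²) = 74522/(-880 + 10404) = 74522/9524 = 74522*(1/9524) = 37261/4762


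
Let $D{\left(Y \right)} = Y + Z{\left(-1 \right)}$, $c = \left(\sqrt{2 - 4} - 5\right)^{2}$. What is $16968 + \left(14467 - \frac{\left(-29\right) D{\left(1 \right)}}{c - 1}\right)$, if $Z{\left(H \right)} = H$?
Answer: $31435$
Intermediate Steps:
$c = \left(-5 + i \sqrt{2}\right)^{2}$ ($c = \left(\sqrt{-2} - 5\right)^{2} = \left(i \sqrt{2} - 5\right)^{2} = \left(-5 + i \sqrt{2}\right)^{2} \approx 23.0 - 14.142 i$)
$D{\left(Y \right)} = -1 + Y$ ($D{\left(Y \right)} = Y - 1 = -1 + Y$)
$16968 + \left(14467 - \frac{\left(-29\right) D{\left(1 \right)}}{c - 1}\right) = 16968 + \left(14467 - \frac{\left(-29\right) \left(-1 + 1\right)}{\left(5 - i \sqrt{2}\right)^{2} - 1}\right) = 16968 + \left(14467 - \frac{\left(-29\right) 0}{-1 + \left(5 - i \sqrt{2}\right)^{2}}\right) = 16968 + \left(14467 - \frac{0}{-1 + \left(5 - i \sqrt{2}\right)^{2}}\right) = 16968 + \left(14467 - 0\right) = 16968 + \left(14467 + 0\right) = 16968 + 14467 = 31435$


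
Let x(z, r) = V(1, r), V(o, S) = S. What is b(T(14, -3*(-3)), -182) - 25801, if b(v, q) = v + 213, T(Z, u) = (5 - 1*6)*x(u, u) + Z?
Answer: -25583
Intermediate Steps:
x(z, r) = r
T(Z, u) = Z - u (T(Z, u) = (5 - 1*6)*u + Z = (5 - 6)*u + Z = -u + Z = Z - u)
b(v, q) = 213 + v
b(T(14, -3*(-3)), -182) - 25801 = (213 + (14 - (-3)*(-3))) - 25801 = (213 + (14 - 1*9)) - 25801 = (213 + (14 - 9)) - 25801 = (213 + 5) - 25801 = 218 - 25801 = -25583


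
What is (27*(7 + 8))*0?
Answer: 0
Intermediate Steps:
(27*(7 + 8))*0 = (27*15)*0 = 405*0 = 0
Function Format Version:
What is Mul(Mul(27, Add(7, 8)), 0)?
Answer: 0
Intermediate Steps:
Mul(Mul(27, Add(7, 8)), 0) = Mul(Mul(27, 15), 0) = Mul(405, 0) = 0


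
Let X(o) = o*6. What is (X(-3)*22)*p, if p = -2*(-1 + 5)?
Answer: 3168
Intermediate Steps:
X(o) = 6*o
p = -8 (p = -2*4 = -8)
(X(-3)*22)*p = ((6*(-3))*22)*(-8) = -18*22*(-8) = -396*(-8) = 3168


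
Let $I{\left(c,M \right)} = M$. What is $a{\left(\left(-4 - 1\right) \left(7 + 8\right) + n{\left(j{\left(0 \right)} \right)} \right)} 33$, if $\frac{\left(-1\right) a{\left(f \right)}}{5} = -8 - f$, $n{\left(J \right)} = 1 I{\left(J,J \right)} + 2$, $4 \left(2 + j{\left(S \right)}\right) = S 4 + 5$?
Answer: $- \frac{43395}{4} \approx -10849.0$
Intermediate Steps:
$j{\left(S \right)} = - \frac{3}{4} + S$ ($j{\left(S \right)} = -2 + \frac{S 4 + 5}{4} = -2 + \frac{4 S + 5}{4} = -2 + \frac{5 + 4 S}{4} = -2 + \left(\frac{5}{4} + S\right) = - \frac{3}{4} + S$)
$n{\left(J \right)} = 2 + J$ ($n{\left(J \right)} = 1 J + 2 = J + 2 = 2 + J$)
$a{\left(f \right)} = 40 + 5 f$ ($a{\left(f \right)} = - 5 \left(-8 - f\right) = 40 + 5 f$)
$a{\left(\left(-4 - 1\right) \left(7 + 8\right) + n{\left(j{\left(0 \right)} \right)} \right)} 33 = \left(40 + 5 \left(\left(-4 - 1\right) \left(7 + 8\right) + \left(2 + \left(- \frac{3}{4} + 0\right)\right)\right)\right) 33 = \left(40 + 5 \left(\left(-5\right) 15 + \left(2 - \frac{3}{4}\right)\right)\right) 33 = \left(40 + 5 \left(-75 + \frac{5}{4}\right)\right) 33 = \left(40 + 5 \left(- \frac{295}{4}\right)\right) 33 = \left(40 - \frac{1475}{4}\right) 33 = \left(- \frac{1315}{4}\right) 33 = - \frac{43395}{4}$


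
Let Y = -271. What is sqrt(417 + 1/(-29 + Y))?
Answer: sqrt(375297)/30 ≈ 20.421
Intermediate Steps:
sqrt(417 + 1/(-29 + Y)) = sqrt(417 + 1/(-29 - 271)) = sqrt(417 + 1/(-300)) = sqrt(417 - 1/300) = sqrt(125099/300) = sqrt(375297)/30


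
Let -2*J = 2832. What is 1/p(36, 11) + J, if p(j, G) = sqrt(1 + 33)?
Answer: -1416 + sqrt(34)/34 ≈ -1415.8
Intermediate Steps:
J = -1416 (J = -1/2*2832 = -1416)
p(j, G) = sqrt(34)
1/p(36, 11) + J = 1/(sqrt(34)) - 1416 = sqrt(34)/34 - 1416 = -1416 + sqrt(34)/34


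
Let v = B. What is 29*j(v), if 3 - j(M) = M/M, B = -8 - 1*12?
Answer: 58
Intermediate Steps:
B = -20 (B = -8 - 12 = -20)
v = -20
j(M) = 2 (j(M) = 3 - M/M = 3 - 1*1 = 3 - 1 = 2)
29*j(v) = 29*2 = 58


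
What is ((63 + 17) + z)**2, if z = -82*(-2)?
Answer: 59536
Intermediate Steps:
z = 164
((63 + 17) + z)**2 = ((63 + 17) + 164)**2 = (80 + 164)**2 = 244**2 = 59536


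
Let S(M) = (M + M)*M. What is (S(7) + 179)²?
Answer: 76729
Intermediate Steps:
S(M) = 2*M² (S(M) = (2*M)*M = 2*M²)
(S(7) + 179)² = (2*7² + 179)² = (2*49 + 179)² = (98 + 179)² = 277² = 76729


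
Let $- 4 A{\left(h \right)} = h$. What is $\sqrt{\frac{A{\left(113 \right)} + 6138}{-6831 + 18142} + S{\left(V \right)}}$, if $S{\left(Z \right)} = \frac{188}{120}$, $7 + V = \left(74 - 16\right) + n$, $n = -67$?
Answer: $\frac{\sqrt{242590240635}}{339330} \approx 1.4515$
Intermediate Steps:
$A{\left(h \right)} = - \frac{h}{4}$
$V = -16$ ($V = -7 + \left(\left(74 - 16\right) - 67\right) = -7 + \left(58 - 67\right) = -7 - 9 = -16$)
$S{\left(Z \right)} = \frac{47}{30}$ ($S{\left(Z \right)} = 188 \cdot \frac{1}{120} = \frac{47}{30}$)
$\sqrt{\frac{A{\left(113 \right)} + 6138}{-6831 + 18142} + S{\left(V \right)}} = \sqrt{\frac{\left(- \frac{1}{4}\right) 113 + 6138}{-6831 + 18142} + \frac{47}{30}} = \sqrt{\frac{- \frac{113}{4} + 6138}{11311} + \frac{47}{30}} = \sqrt{\frac{24439}{4} \cdot \frac{1}{11311} + \frac{47}{30}} = \sqrt{\frac{24439}{45244} + \frac{47}{30}} = \sqrt{\frac{1429819}{678660}} = \frac{\sqrt{242590240635}}{339330}$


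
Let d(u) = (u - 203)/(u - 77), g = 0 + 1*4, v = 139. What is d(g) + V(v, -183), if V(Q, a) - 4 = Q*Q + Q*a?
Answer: -445977/73 ≈ -6109.3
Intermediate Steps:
V(Q, a) = 4 + Q² + Q*a (V(Q, a) = 4 + (Q*Q + Q*a) = 4 + (Q² + Q*a) = 4 + Q² + Q*a)
g = 4 (g = 0 + 4 = 4)
d(u) = (-203 + u)/(-77 + u)
d(g) + V(v, -183) = (-203 + 4)/(-77 + 4) + (4 + 139² + 139*(-183)) = -199/(-73) + (4 + 19321 - 25437) = -1/73*(-199) - 6112 = 199/73 - 6112 = -445977/73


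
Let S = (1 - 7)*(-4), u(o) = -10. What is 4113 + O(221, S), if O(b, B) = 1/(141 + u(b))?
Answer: 538804/131 ≈ 4113.0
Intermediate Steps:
S = 24 (S = -6*(-4) = 24)
O(b, B) = 1/131 (O(b, B) = 1/(141 - 10) = 1/131)
4113 + O(221, S) = 4113 + 1/131 = 538804/131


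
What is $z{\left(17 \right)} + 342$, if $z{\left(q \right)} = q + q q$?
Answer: $648$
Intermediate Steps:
$z{\left(q \right)} = q + q^{2}$
$z{\left(17 \right)} + 342 = 17 \left(1 + 17\right) + 342 = 17 \cdot 18 + 342 = 306 + 342 = 648$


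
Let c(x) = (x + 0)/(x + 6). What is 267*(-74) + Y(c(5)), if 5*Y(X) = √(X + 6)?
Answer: -19758 + √781/55 ≈ -19758.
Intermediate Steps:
c(x) = x/(6 + x)
Y(X) = √(6 + X)/5 (Y(X) = √(X + 6)/5 = √(6 + X)/5)
267*(-74) + Y(c(5)) = 267*(-74) + √(6 + 5/(6 + 5))/5 = -19758 + √(6 + 5/11)/5 = -19758 + √(71/11)/5 = -19758 + (√781/11)/5 = -19758 + √781/55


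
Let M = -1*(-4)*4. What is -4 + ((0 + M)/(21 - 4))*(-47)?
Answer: -820/17 ≈ -48.235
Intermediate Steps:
M = 16 (M = 4*4 = 16)
-4 + ((0 + M)/(21 - 4))*(-47) = -4 + ((0 + 16)/(21 - 4))*(-47) = -4 + (16/17)*(-47) = -4 - 752/17 = -820/17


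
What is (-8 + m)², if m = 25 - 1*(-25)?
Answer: 1764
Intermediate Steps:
m = 50 (m = 25 + 25 = 50)
(-8 + m)² = (-8 + 50)² = 42² = 1764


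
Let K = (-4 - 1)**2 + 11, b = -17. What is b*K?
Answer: -612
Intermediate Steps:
K = 36 (K = (-5)**2 + 11 = 25 + 11 = 36)
b*K = -17*36 = -612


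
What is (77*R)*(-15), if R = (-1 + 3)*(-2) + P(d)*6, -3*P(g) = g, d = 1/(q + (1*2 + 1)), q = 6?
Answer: 14630/3 ≈ 4876.7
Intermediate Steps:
d = ⅑ (d = 1/(6 + (1*2 + 1)) = 1/(6 + (2 + 1)) = 1/(6 + 3) = 1/9 = ⅑ ≈ 0.11111)
P(g) = -g/3
R = -38/9 (R = (-1 + 3)*(-2) - ⅓*⅑*6 = 2*(-2) - 1/27*6 = -4 - 2/9 = -38/9 ≈ -4.2222)
(77*R)*(-15) = (77*(-38/9))*(-15) = -2926/9*(-15) = 14630/3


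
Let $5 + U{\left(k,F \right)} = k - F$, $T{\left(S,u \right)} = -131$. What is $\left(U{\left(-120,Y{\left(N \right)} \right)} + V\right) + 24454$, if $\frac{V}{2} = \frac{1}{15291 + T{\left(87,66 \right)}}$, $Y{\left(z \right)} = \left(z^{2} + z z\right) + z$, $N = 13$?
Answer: $\frac{181753241}{7580} \approx 23978.0$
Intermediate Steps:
$Y{\left(z \right)} = z + 2 z^{2}$ ($Y{\left(z \right)} = \left(z^{2} + z^{2}\right) + z = 2 z^{2} + z = z + 2 z^{2}$)
$U{\left(k,F \right)} = -5 + k - F$ ($U{\left(k,F \right)} = -5 - \left(F - k\right) = -5 + k - F$)
$V = \frac{1}{7580}$ ($V = \frac{2}{15291 - 131} = \frac{2}{15160} = 2 \cdot \frac{1}{15160} = \frac{1}{7580} \approx 0.00013193$)
$\left(U{\left(-120,Y{\left(N \right)} \right)} + V\right) + 24454 = \left(\left(-5 - 120 - 13 \left(1 + 2 \cdot 13\right)\right) + \frac{1}{7580}\right) + 24454 = \left(\left(-5 - 120 - 13 \left(1 + 26\right)\right) + \frac{1}{7580}\right) + 24454 = \left(\left(-5 - 120 - 13 \cdot 27\right) + \frac{1}{7580}\right) + 24454 = \left(\left(-5 - 120 - 351\right) + \frac{1}{7580}\right) + 24454 = \left(-476 + \frac{1}{7580}\right) + 24454 = - \frac{3608079}{7580} + 24454 = \frac{181753241}{7580}$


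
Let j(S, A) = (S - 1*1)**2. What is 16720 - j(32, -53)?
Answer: 15759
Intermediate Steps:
j(S, A) = (-1 + S)**2 (j(S, A) = (S - 1)**2 = (-1 + S)**2)
16720 - j(32, -53) = 16720 - (-1 + 32)**2 = 16720 - 1*31**2 = 16720 - 1*961 = 16720 - 961 = 15759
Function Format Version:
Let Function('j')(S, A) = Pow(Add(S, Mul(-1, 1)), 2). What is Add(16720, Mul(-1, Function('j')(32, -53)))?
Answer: 15759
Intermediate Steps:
Function('j')(S, A) = Pow(Add(-1, S), 2) (Function('j')(S, A) = Pow(Add(S, -1), 2) = Pow(Add(-1, S), 2))
Add(16720, Mul(-1, Function('j')(32, -53))) = Add(16720, Mul(-1, Pow(Add(-1, 32), 2))) = Add(16720, Mul(-1, Pow(31, 2))) = Add(16720, Mul(-1, 961)) = Add(16720, -961) = 15759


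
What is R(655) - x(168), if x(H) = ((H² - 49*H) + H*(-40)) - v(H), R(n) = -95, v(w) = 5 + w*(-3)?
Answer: -13866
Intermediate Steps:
v(w) = 5 - 3*w
x(H) = -5 + H² - 86*H (x(H) = ((H² - 49*H) + H*(-40)) - (5 - 3*H) = ((H² - 49*H) - 40*H) + (-5 + 3*H) = (H² - 89*H) + (-5 + 3*H) = -5 + H² - 86*H)
R(655) - x(168) = -95 - (-5 + 168² - 86*168) = -95 - (-5 + 28224 - 14448) = -95 - 1*13771 = -95 - 13771 = -13866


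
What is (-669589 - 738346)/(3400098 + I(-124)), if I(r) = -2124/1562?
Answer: -1099597235/2655475476 ≈ -0.41409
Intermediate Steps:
I(r) = -1062/781 (I(r) = -2124*1/1562 = -1062/781)
(-669589 - 738346)/(3400098 + I(-124)) = (-669589 - 738346)/(3400098 - 1062/781) = -1407935/2655475476/781 = -1407935*781/2655475476 = -1099597235/2655475476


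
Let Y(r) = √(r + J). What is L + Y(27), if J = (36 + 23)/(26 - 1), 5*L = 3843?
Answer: 3843/5 + √734/5 ≈ 774.02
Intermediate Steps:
L = 3843/5 (L = (⅕)*3843 = 3843/5 ≈ 768.60)
J = 59/25 ≈ 2.3600
Y(r) = √(59/25 + r) (Y(r) = √(r + 59/25) = √(59/25 + r))
L + Y(27) = 3843/5 + √(59 + 25*27)/5 = 3843/5 + √(59 + 675)/5 = 3843/5 + √734/5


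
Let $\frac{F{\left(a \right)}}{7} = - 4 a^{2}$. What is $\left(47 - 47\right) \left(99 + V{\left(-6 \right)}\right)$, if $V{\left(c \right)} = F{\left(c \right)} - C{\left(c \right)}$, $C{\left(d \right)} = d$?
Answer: $0$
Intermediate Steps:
$F{\left(a \right)} = - 28 a^{2}$ ($F{\left(a \right)} = 7 \left(- 4 a^{2}\right) = - 28 a^{2}$)
$V{\left(c \right)} = - c - 28 c^{2}$ ($V{\left(c \right)} = - 28 c^{2} - c = - c - 28 c^{2}$)
$\left(47 - 47\right) \left(99 + V{\left(-6 \right)}\right) = \left(47 - 47\right) \left(99 - 6 \left(-1 - -168\right)\right) = \left(47 - 47\right) \left(99 - 6 \left(-1 + 168\right)\right) = 0 \left(99 - 1002\right) = 0 \left(-903\right) = 0$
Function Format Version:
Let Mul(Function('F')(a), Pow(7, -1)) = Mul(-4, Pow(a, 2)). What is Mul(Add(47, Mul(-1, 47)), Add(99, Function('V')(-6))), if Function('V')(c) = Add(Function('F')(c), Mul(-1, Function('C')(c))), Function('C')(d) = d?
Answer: 0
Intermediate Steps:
Function('F')(a) = Mul(-28, Pow(a, 2)) (Function('F')(a) = Mul(7, Mul(-4, Pow(a, 2))) = Mul(-28, Pow(a, 2)))
Function('V')(c) = Add(Mul(-1, c), Mul(-28, Pow(c, 2))) (Function('V')(c) = Add(Mul(-28, Pow(c, 2)), Mul(-1, c)) = Add(Mul(-1, c), Mul(-28, Pow(c, 2))))
Mul(Add(47, Mul(-1, 47)), Add(99, Function('V')(-6))) = Mul(Add(47, Mul(-1, 47)), Add(99, Mul(-6, Add(-1, Mul(-28, -6))))) = Mul(Add(47, -47), Add(99, Mul(-6, Add(-1, 168)))) = Mul(0, Add(99, Mul(-6, 167))) = Mul(0, Add(99, -1002)) = Mul(0, -903) = 0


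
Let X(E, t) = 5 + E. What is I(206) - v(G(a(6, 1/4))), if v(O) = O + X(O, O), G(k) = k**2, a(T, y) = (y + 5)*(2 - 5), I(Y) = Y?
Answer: -2361/8 ≈ -295.13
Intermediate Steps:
a(T, y) = -15 - 3*y (a(T, y) = (5 + y)*(-3) = -15 - 3*y)
v(O) = 5 + 2*O (v(O) = O + (5 + O) = 5 + 2*O)
I(206) - v(G(a(6, 1/4))) = 206 - (5 + 2*(-15 - 3/4)**2) = 206 - (5 + 2*(-63/4)**2) = 206 - (5 + 2*(3969/16)) = 206 - (5 + 3969/8) = 206 - 1*4009/8 = 206 - 4009/8 = -2361/8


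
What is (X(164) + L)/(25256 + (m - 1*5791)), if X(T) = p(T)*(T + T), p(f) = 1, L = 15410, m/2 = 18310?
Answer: 5246/18695 ≈ 0.28061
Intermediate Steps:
m = 36620 (m = 2*18310 = 36620)
X(T) = 2*T (X(T) = 1*(T + T) = 1*(2*T) = 2*T)
(X(164) + L)/(25256 + (m - 1*5791)) = (2*164 + 15410)/(25256 + (36620 - 1*5791)) = (328 + 15410)/(25256 + (36620 - 5791)) = 15738/(25256 + 30829) = 15738/56085 = 15738*(1/56085) = 5246/18695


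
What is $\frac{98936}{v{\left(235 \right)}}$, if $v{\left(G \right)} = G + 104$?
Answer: $\frac{98936}{339} \approx 291.85$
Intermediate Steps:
$v{\left(G \right)} = 104 + G$
$\frac{98936}{v{\left(235 \right)}} = \frac{98936}{104 + 235} = \frac{98936}{339}$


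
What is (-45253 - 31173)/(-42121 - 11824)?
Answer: 76426/53945 ≈ 1.4167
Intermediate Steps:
(-45253 - 31173)/(-42121 - 11824) = -76426/(-53945) = -76426*(-1/53945) = 76426/53945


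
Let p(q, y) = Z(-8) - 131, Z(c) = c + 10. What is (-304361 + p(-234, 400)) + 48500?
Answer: -255990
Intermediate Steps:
Z(c) = 10 + c
p(q, y) = -129 (p(q, y) = (10 - 8) - 131 = 2 - 131 = -129)
(-304361 + p(-234, 400)) + 48500 = (-304361 - 129) + 48500 = -304490 + 48500 = -255990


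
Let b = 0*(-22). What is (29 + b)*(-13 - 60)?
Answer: -2117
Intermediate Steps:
b = 0
(29 + b)*(-13 - 60) = (29 + 0)*(-13 - 60) = 29*(-73) = -2117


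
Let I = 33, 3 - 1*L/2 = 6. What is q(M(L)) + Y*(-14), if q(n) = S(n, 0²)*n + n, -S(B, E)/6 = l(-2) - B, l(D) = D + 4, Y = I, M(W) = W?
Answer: -180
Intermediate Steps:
L = -6 (L = 6 - 2*6 = 6 - 12 = -6)
Y = 33
l(D) = 4 + D
S(B, E) = -12 + 6*B (S(B, E) = -6*((4 - 2) - B) = -6*(2 - B) = -12 + 6*B)
q(n) = n + n*(-12 + 6*n) (q(n) = (-12 + 6*n)*n + n = n*(-12 + 6*n) + n = n + n*(-12 + 6*n))
q(M(L)) + Y*(-14) = -6*(-11 + 6*(-6)) + 33*(-14) = -6*(-11 - 36) - 462 = -6*(-47) - 462 = 282 - 462 = -180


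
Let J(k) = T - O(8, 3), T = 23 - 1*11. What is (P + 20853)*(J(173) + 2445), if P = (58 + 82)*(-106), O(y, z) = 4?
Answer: 14749889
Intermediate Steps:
P = -14840 (P = 140*(-106) = -14840)
T = 12 (T = 23 - 11 = 12)
J(k) = 8 (J(k) = 12 - 1*4 = 12 - 4 = 8)
(P + 20853)*(J(173) + 2445) = (-14840 + 20853)*(8 + 2445) = 6013*2453 = 14749889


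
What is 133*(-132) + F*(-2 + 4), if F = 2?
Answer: -17552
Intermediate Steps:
133*(-132) + F*(-2 + 4) = 133*(-132) + 2*(-2 + 4) = -17556 + 2*2 = -17556 + 4 = -17552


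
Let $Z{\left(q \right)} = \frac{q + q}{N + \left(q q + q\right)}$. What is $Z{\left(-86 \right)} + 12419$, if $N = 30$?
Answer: $\frac{22788822}{1835} \approx 12419.0$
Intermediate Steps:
$Z{\left(q \right)} = \frac{2 q}{30 + q + q^{2}}$ ($Z{\left(q \right)} = \frac{q + q}{30 + \left(q q + q\right)} = \frac{2 q}{30 + \left(q^{2} + q\right)} = \frac{2 q}{30 + \left(q + q^{2}\right)} = \frac{2 q}{30 + q + q^{2}}$)
$Z{\left(-86 \right)} + 12419 = 2 \left(-86\right) \frac{1}{30 - 86 + \left(-86\right)^{2}} + 12419 = 2 \left(-86\right) \frac{1}{30 - 86 + 7396} + 12419 = 2 \left(-86\right) \frac{1}{7340} + 12419 = - \frac{43}{1835} + 12419 = \frac{22788822}{1835}$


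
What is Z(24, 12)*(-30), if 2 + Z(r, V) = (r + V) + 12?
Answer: -1380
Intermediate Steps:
Z(r, V) = 10 + V + r (Z(r, V) = -2 + ((r + V) + 12) = -2 + ((V + r) + 12) = -2 + (12 + V + r) = 10 + V + r)
Z(24, 12)*(-30) = (10 + 12 + 24)*(-30) = 46*(-30) = -1380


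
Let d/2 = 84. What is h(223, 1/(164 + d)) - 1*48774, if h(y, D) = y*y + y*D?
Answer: 317283/332 ≈ 955.67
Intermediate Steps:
d = 168 (d = 2*84 = 168)
h(y, D) = y**2 + D*y
h(223, 1/(164 + d)) - 1*48774 = 223*(1/(164 + 168) + 223) - 1*48774 = 223*(1/332 + 223) - 48774 = 223*(74037/332) - 48774 = 16510251/332 - 48774 = 317283/332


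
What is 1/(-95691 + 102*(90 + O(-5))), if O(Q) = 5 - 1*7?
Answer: -1/86715 ≈ -1.1532e-5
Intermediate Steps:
O(Q) = -2 (O(Q) = 5 - 7 = -2)
1/(-95691 + 102*(90 + O(-5))) = 1/(-95691 + 102*(90 - 2)) = 1/(-95691 + 102*88) = 1/(-95691 + 8976) = 1/(-86715) = -1/86715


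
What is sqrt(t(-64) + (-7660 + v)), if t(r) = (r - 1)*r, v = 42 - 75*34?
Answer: 2*I*sqrt(1502) ≈ 77.511*I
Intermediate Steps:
v = -2508 (v = 42 - 2550 = -2508)
t(r) = r*(-1 + r) (t(r) = (-1 + r)*r = r*(-1 + r))
sqrt(t(-64) + (-7660 + v)) = sqrt(-64*(-1 - 64) + (-7660 - 2508)) = sqrt(-64*(-65) - 10168) = sqrt(4160 - 10168) = sqrt(-6008) = 2*I*sqrt(1502)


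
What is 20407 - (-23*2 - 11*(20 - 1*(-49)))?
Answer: 21212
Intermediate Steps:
20407 - (-23*2 - 11*(20 - 1*(-49))) = 20407 - (-46 - 11*(20 + 49)) = 20407 - (-46 - 11*69) = 20407 - (-46 - 759) = 20407 - 1*(-805) = 20407 + 805 = 21212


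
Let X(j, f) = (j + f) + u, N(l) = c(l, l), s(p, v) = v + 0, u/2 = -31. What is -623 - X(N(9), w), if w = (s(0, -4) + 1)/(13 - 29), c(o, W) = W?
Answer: -9123/16 ≈ -570.19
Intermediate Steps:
u = -62 (u = 2*(-31) = -62)
s(p, v) = v
N(l) = l
w = 3/16 (w = (-4 + 1)/(13 - 29) = -3/(-16) = -3*(-1/16) = 3/16 ≈ 0.18750)
X(j, f) = -62 + f + j (X(j, f) = (j + f) - 62 = (f + j) - 62 = -62 + f + j)
-623 - X(N(9), w) = -623 - (-62 + 3/16 + 9) = -623 - 1*(-845/16) = -623 + 845/16 = -9123/16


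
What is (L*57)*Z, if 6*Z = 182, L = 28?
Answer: 48412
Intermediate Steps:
Z = 91/3 (Z = (⅙)*182 = 91/3 ≈ 30.333)
(L*57)*Z = (28*57)*(91/3) = 1596*(91/3) = 48412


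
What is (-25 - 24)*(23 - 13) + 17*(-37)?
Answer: -1119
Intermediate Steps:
(-25 - 24)*(23 - 13) + 17*(-37) = -49*10 - 629 = -490 - 629 = -1119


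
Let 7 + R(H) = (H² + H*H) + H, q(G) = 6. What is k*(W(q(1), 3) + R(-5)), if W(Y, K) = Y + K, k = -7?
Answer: -329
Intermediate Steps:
W(Y, K) = K + Y
R(H) = -7 + H + 2*H² (R(H) = -7 + ((H² + H*H) + H) = -7 + ((H² + H²) + H) = -7 + (2*H² + H) = -7 + (H + 2*H²) = -7 + H + 2*H²)
k*(W(q(1), 3) + R(-5)) = -7*((3 + 6) + (-7 - 5 + 2*(-5)²)) = -7*(9 + (-7 - 5 + 2*25)) = -7*(9 + (-7 - 5 + 50)) = -7*(9 + 38) = -7*47 = -329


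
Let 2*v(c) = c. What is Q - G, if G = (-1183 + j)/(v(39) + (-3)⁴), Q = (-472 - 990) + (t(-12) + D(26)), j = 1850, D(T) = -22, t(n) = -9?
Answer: -301427/201 ≈ -1499.6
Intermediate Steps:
v(c) = c/2
Q = -1493 (Q = (-472 - 990) + (-9 - 22) = -1462 - 31 = -1493)
G = 1334/201 (G = (-1183 + 1850)/((½)*39 + (-3)⁴) = 667/(39/2 + 81) = 667/(201/2) = 667*(2/201) = 1334/201 ≈ 6.6368)
Q - G = -1493 - 1*1334/201 = -1493 - 1334/201 = -301427/201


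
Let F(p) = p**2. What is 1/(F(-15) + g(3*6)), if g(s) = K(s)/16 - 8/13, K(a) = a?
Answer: 104/23453 ≈ 0.0044344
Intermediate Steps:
g(s) = -8/13 + s/16 (g(s) = s/16 - 8/13 = -8/13 + s/16)
1/(F(-15) + g(3*6)) = 1/((-15)**2 + (-8/13 + (3*6)/16)) = 1/(225 + (-8/13 + (1/16)*18)) = 1/(225 + (-8/13 + 9/8)) = 1/(225 + 53/104) = 1/(23453/104) = 104/23453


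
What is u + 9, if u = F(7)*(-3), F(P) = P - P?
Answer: 9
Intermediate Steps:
F(P) = 0
u = 0 (u = 0*(-3) = 0)
u + 9 = 0 + 9 = 9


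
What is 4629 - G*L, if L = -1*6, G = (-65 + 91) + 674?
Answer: 8829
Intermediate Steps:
G = 700 (G = 26 + 674 = 700)
L = -6
4629 - G*L = 4629 - 700*(-6) = 4629 - 1*(-4200) = 4629 + 4200 = 8829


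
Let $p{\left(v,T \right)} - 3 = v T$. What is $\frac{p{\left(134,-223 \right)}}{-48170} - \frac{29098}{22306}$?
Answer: $- \frac{367584843}{537240010} \approx -0.68421$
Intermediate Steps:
$p{\left(v,T \right)} = 3 + T v$ ($p{\left(v,T \right)} = 3 + v T = 3 + T v$)
$\frac{p{\left(134,-223 \right)}}{-48170} - \frac{29098}{22306} = \frac{3 - 29882}{-48170} - \frac{29098}{22306} = \left(3 - 29882\right) \left(- \frac{1}{48170}\right) - \frac{14549}{11153} = \left(-29879\right) \left(- \frac{1}{48170}\right) - \frac{14549}{11153} = \frac{29879}{48170} - \frac{14549}{11153} = - \frac{367584843}{537240010}$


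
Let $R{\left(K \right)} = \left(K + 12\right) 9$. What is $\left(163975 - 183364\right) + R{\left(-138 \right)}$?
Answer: $-20523$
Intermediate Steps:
$R{\left(K \right)} = 108 + 9 K$ ($R{\left(K \right)} = \left(12 + K\right) 9 = 108 + 9 K$)
$\left(163975 - 183364\right) + R{\left(-138 \right)} = \left(163975 - 183364\right) + \left(108 + 9 \left(-138\right)\right) = \left(163975 - 183364\right) + \left(108 - 1242\right) = -19389 - 1134 = -20523$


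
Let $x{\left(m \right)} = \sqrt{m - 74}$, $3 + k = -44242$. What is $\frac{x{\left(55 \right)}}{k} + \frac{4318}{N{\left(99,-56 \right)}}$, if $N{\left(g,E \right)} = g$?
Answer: $\frac{4318}{99} - \frac{i \sqrt{19}}{44245} \approx 43.616 - 9.8517 \cdot 10^{-5} i$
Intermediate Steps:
$k = -44245$ ($k = -3 - 44242 = -44245$)
$x{\left(m \right)} = \sqrt{-74 + m}$
$\frac{x{\left(55 \right)}}{k} + \frac{4318}{N{\left(99,-56 \right)}} = \frac{\sqrt{-74 + 55}}{-44245} + \frac{4318}{99} = \sqrt{-19} \left(- \frac{1}{44245}\right) + 4318 \cdot \frac{1}{99} = i \sqrt{19} \left(- \frac{1}{44245}\right) + \frac{4318}{99} = - \frac{i \sqrt{19}}{44245} + \frac{4318}{99} = \frac{4318}{99} - \frac{i \sqrt{19}}{44245}$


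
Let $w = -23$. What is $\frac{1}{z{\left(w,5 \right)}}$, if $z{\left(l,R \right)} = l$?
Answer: $- \frac{1}{23} \approx -0.043478$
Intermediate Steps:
$\frac{1}{z{\left(w,5 \right)}} = \frac{1}{-23} = - \frac{1}{23}$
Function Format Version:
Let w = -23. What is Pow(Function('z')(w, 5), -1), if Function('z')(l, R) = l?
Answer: Rational(-1, 23) ≈ -0.043478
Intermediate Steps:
Pow(Function('z')(w, 5), -1) = Pow(-23, -1) = Rational(-1, 23)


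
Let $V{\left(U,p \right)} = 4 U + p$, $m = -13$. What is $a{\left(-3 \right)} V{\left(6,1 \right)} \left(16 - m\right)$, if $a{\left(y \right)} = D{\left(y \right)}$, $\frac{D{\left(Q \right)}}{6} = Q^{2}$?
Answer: $39150$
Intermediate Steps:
$V{\left(U,p \right)} = p + 4 U$
$D{\left(Q \right)} = 6 Q^{2}$
$a{\left(y \right)} = 6 y^{2}$
$a{\left(-3 \right)} V{\left(6,1 \right)} \left(16 - m\right) = 6 \left(-3\right)^{2} \left(1 + 4 \cdot 6\right) \left(16 - -13\right) = 6 \cdot 9 \left(1 + 24\right) \left(16 + 13\right) = 54 \cdot 25 \cdot 29 = 1350 \cdot 29 = 39150$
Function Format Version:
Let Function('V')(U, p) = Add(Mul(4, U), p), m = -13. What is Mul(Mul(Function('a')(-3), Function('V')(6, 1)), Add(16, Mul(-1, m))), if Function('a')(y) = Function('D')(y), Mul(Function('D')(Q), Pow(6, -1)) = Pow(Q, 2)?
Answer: 39150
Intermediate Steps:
Function('V')(U, p) = Add(p, Mul(4, U))
Function('D')(Q) = Mul(6, Pow(Q, 2))
Function('a')(y) = Mul(6, Pow(y, 2))
Mul(Mul(Function('a')(-3), Function('V')(6, 1)), Add(16, Mul(-1, m))) = Mul(Mul(Mul(6, Pow(-3, 2)), Add(1, Mul(4, 6))), Add(16, Mul(-1, -13))) = Mul(Mul(Mul(6, 9), Add(1, 24)), Add(16, 13)) = Mul(Mul(54, 25), 29) = Mul(1350, 29) = 39150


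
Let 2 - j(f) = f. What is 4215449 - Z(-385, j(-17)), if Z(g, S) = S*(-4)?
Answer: 4215525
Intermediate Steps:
j(f) = 2 - f
Z(g, S) = -4*S
4215449 - Z(-385, j(-17)) = 4215449 - (-4)*(2 - 1*(-17)) = 4215449 - (-4)*(2 + 17) = 4215449 - (-4)*19 = 4215449 - 1*(-76) = 4215449 + 76 = 4215525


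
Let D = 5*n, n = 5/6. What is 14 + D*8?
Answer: 142/3 ≈ 47.333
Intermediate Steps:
n = ⅚ (n = 5*(⅙) = ⅚ ≈ 0.83333)
D = 25/6 (D = 5*(⅚) = 25/6 ≈ 4.1667)
14 + D*8 = 14 + (25/6)*8 = 14 + 100/3 = 142/3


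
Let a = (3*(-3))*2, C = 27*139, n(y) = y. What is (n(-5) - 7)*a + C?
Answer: 3969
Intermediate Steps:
C = 3753
a = -18 (a = -9*2 = -18)
(n(-5) - 7)*a + C = (-5 - 7)*(-18) + 3753 = -12*(-18) + 3753 = 216 + 3753 = 3969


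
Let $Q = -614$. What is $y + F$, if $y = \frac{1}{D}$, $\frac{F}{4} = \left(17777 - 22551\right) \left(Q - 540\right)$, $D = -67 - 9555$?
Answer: $\frac{212037935647}{9622} \approx 2.2037 \cdot 10^{7}$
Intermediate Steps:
$D = -9622$ ($D = -67 - 9555 = -9622$)
$F = 22036784$ ($F = 4 \left(17777 - 22551\right) \left(-614 - 540\right) = 4 \left(\left(-4774\right) \left(-1154\right)\right) = 4 \cdot 5509196 = 22036784$)
$y = - \frac{1}{9622}$ ($y = \frac{1}{-9622} = - \frac{1}{9622} \approx -0.00010393$)
$y + F = - \frac{1}{9622} + 22036784 = \frac{212037935647}{9622}$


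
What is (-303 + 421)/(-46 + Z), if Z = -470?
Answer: -59/258 ≈ -0.22868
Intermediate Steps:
(-303 + 421)/(-46 + Z) = (-303 + 421)/(-46 - 470) = 118/(-516) = 118*(-1/516) = -59/258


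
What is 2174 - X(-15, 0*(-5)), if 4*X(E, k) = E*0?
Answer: 2174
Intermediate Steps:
X(E, k) = 0 (X(E, k) = (E*0)/4 = (¼)*0 = 0)
2174 - X(-15, 0*(-5)) = 2174 - 1*0 = 2174 + 0 = 2174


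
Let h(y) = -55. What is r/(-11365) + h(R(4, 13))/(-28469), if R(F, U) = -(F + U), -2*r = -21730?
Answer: -61738122/64710037 ≈ -0.95407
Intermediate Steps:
r = 10865 (r = -½*(-21730) = 10865)
R(F, U) = -F - U
r/(-11365) + h(R(4, 13))/(-28469) = 10865/(-11365) - 55/(-28469) = 10865*(-1/11365) - 55*(-1/28469) = -2173/2273 + 55/28469 = -61738122/64710037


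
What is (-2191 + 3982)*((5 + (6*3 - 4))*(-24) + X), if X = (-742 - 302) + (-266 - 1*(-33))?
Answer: -3103803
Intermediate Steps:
X = -1277 (X = -1044 + (-266 + 33) = -1044 - 233 = -1277)
(-2191 + 3982)*((5 + (6*3 - 4))*(-24) + X) = (-2191 + 3982)*((5 + (6*3 - 4))*(-24) - 1277) = 1791*((5 + (18 - 4))*(-24) - 1277) = 1791*((5 + 14)*(-24) - 1277) = 1791*(19*(-24) - 1277) = 1791*(-456 - 1277) = 1791*(-1733) = -3103803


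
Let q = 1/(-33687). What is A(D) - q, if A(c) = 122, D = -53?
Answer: 4109815/33687 ≈ 122.00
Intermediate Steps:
q = -1/33687 ≈ -2.9685e-5
A(D) - q = 122 - 1*(-1/33687) = 122 + 1/33687 = 4109815/33687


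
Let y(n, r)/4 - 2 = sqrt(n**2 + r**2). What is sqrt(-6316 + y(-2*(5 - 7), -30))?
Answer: 2*sqrt(-1577 + 2*sqrt(229)) ≈ 78.657*I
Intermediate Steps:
y(n, r) = 8 + 4*sqrt(n**2 + r**2)
sqrt(-6316 + y(-2*(5 - 7), -30)) = sqrt(-6316 + (8 + 4*sqrt((-2*(5 - 7))**2 + (-30)**2))) = sqrt(-6316 + (8 + 4*sqrt((-2*(-2))**2 + 900))) = sqrt(-6316 + (8 + 4*sqrt(4**2 + 900))) = sqrt(-6316 + (8 + 4*sqrt(16 + 900))) = sqrt(-6316 + (8 + 4*sqrt(916))) = sqrt(-6316 + (8 + 4*(2*sqrt(229)))) = sqrt(-6316 + (8 + 8*sqrt(229))) = sqrt(-6308 + 8*sqrt(229))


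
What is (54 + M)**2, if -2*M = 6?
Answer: 2601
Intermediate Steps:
M = -3 (M = -1/2*6 = -3)
(54 + M)**2 = (54 - 3)**2 = 51**2 = 2601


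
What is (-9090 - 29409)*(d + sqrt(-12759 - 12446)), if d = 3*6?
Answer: -692982 - 2733429*I*sqrt(5) ≈ -6.9298e+5 - 6.1121e+6*I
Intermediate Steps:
d = 18
(-9090 - 29409)*(d + sqrt(-12759 - 12446)) = (-9090 - 29409)*(18 + sqrt(-12759 - 12446)) = -38499*(18 + sqrt(-25205)) = -38499*(18 + 71*I*sqrt(5)) = -692982 - 2733429*I*sqrt(5)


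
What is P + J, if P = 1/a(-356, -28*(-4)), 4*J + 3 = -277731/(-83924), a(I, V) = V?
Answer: 101347/1174936 ≈ 0.086257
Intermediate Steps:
J = 25959/335696 (J = -¾ + (-277731/(-83924))/4 = -¾ + (-277731*(-1/83924))/4 = -¾ + (¼)*(277731/83924) = -¾ + 277731/335696 = 25959/335696 ≈ 0.077329)
P = 1/112 (P = 1/(-28*(-4)) = 1/112 ≈ 0.0089286)
P + J = 1/112 + 25959/335696 = 101347/1174936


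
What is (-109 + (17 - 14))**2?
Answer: 11236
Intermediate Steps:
(-109 + (17 - 14))**2 = (-109 + 3)**2 = (-106)**2 = 11236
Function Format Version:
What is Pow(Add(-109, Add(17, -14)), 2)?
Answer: 11236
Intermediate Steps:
Pow(Add(-109, Add(17, -14)), 2) = Pow(Add(-109, 3), 2) = Pow(-106, 2) = 11236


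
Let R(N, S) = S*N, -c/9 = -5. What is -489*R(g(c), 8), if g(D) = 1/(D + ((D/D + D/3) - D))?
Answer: -489/2 ≈ -244.50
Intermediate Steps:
c = 45 (c = -9*(-5) = 45)
g(D) = 1/(1 + D/3) (g(D) = 1/(D + ((1 + D*(1/3)) - D)) = 1/(D + ((1 + D/3) - D)) = 1/(D + (1 - 2*D/3)) = 1/(1 + D/3))
R(N, S) = N*S
-489*R(g(c), 8) = -489*3/(3 + 45)*8 = -489*3/48*8 = -489*3*(1/48)*8 = -489*8/16 = -489*1/2 = -489/2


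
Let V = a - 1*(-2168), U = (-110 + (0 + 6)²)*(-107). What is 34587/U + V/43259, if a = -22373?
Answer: 1336215843/342524762 ≈ 3.9011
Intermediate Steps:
U = 7918 (U = (-110 + 6²)*(-107) = (-110 + 36)*(-107) = -74*(-107) = 7918)
V = -20205 (V = -22373 - 1*(-2168) = -22373 + 2168 = -20205)
34587/U + V/43259 = 34587/7918 - 20205/43259 = 1336215843/342524762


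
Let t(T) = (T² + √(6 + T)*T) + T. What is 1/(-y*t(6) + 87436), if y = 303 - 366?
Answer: 45041/4056526058 - 189*√3/2028263029 ≈ 1.0942e-5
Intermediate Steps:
t(T) = T + T² + T*√(6 + T) (t(T) = (T² + T*√(6 + T)) + T = T + T² + T*√(6 + T))
y = -63
1/(-y*t(6) + 87436) = 1/(-(-63)*6*(1 + 6 + √(6 + 6)) + 87436) = 1/(-(-63)*6*(1 + 6 + √12) + 87436) = 1/(-(-63)*6*(1 + 6 + 2*√3) + 87436) = 1/(-(-63)*6*(7 + 2*√3) + 87436) = 1/(-(-63)*(42 + 12*√3) + 87436) = 1/(-(-2646 - 756*√3) + 87436) = 1/((2646 + 756*√3) + 87436) = 1/(90082 + 756*√3)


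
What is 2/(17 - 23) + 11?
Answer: 32/3 ≈ 10.667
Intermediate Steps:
2/(17 - 23) + 11 = 2/(-6) + 11 = 2*(-⅙) + 11 = -⅓ + 11 = 32/3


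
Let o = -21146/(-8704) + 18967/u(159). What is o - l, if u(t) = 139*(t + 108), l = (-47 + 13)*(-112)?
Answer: -614577134875/161515776 ≈ -3805.1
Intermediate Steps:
l = 3808 (l = -34*(-112) = 3808)
u(t) = 15012 + 139*t (u(t) = 139*(108 + t) = 15012 + 139*t)
o = 474940133/161515776 (o = -21146/(-8704) + 18967/(15012 + 139*159) = -21146*(-1/8704) + 18967/(15012 + 22101) = 10573/4352 + 18967/37113 = 474940133/161515776 ≈ 2.9405)
o - l = 474940133/161515776 - 1*3808 = 474940133/161515776 - 3808 = -614577134875/161515776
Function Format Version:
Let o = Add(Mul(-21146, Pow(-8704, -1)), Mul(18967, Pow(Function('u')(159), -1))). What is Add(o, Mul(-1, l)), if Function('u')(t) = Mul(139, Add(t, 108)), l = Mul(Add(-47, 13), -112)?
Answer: Rational(-614577134875, 161515776) ≈ -3805.1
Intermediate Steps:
l = 3808 (l = Mul(-34, -112) = 3808)
Function('u')(t) = Add(15012, Mul(139, t)) (Function('u')(t) = Mul(139, Add(108, t)) = Add(15012, Mul(139, t)))
o = Rational(474940133, 161515776) (o = Add(Mul(-21146, Pow(-8704, -1)), Mul(18967, Pow(Add(15012, Mul(139, 159)), -1))) = Add(Mul(-21146, Rational(-1, 8704)), Mul(18967, Pow(Add(15012, 22101), -1))) = Add(Rational(10573, 4352), Mul(18967, Pow(37113, -1))) = Add(Rational(10573, 4352), Mul(18967, Rational(1, 37113))) = Add(Rational(10573, 4352), Rational(18967, 37113)) = Rational(474940133, 161515776) ≈ 2.9405)
Add(o, Mul(-1, l)) = Add(Rational(474940133, 161515776), Mul(-1, 3808)) = Add(Rational(474940133, 161515776), -3808) = Rational(-614577134875, 161515776)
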